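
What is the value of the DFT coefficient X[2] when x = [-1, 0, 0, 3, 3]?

X[2] = Σ(n=0 to 4) x[n] · ω_5^(2n) where ω_5 = e^(-2πi/5)
= (-1)·ω_5^0 + (0)·ω_5^2 + (0)·ω_5^4 + (3)·ω_5^6 + (3)·ω_5^8

X[2] = -2.5000-1.0898i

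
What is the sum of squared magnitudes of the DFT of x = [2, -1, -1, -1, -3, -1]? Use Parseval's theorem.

Parseval: Σ|x[n]|² = (1/N)Σ|X[k]|², so Σ|X[k]|² = N·Σ|x[n]|² = 6·17.0000

Σ|X[k]|² = N·Σ|x[n]|² = 6·17.0000 = 102.0000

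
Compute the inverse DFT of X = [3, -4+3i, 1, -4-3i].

x[n] = (1/4) Σ(k=0 to 3) X[k] · e^(2πikn/4)

Computing each x[n]:
x[0] = -1
x[1] = -1
x[2] = 3
x[3] = 2

x = [-1, -1, 3, 2]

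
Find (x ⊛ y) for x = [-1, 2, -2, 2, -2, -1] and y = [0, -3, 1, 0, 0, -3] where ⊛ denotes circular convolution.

(x ⊛ y)[n] = Σ(m=0 to 5) x[m] · y[(n-m) mod 6]

Computing each output sample:
(x ⊛ y)[0] = -5
(x ⊛ y)[1] = 8
(x ⊛ y)[2] = -13
(x ⊛ y)[3] = 14
(x ⊛ y)[4] = -5
(x ⊛ y)[5] = 11

x ⊛ y = [-5, 8, -13, 14, -5, 11]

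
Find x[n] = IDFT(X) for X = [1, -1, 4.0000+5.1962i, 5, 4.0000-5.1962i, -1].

x[n] = (1/6) Σ(k=0 to 5) X[k] · e^(2πikn/6)

Computing each x[n]:
x[0] = 2
x[1] = -3
x[2] = 2
x[3] = 1
x[4] = -1
x[5] = 0

x = [2, -3, 2, 1, -1, 0]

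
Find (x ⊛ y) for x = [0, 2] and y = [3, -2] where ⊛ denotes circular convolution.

(x ⊛ y)[n] = Σ(m=0 to 1) x[m] · y[(n-m) mod 2]

Computing each output sample:
(x ⊛ y)[0] = -4
(x ⊛ y)[1] = 6

x ⊛ y = [-4, 6]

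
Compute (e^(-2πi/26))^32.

Since ω_26^26 = 1, powers reduce modulo 26.
32 mod 26 = 6
So ω_26^32 = ω_26^6 = e^(-2πi·6/26)

ω_26^32 = ω_26^6 = 0.1205-0.9927i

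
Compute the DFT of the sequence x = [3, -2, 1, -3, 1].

X[k] = Σ(n=0 to 4) x[n] · ω_5^(nk)
where ω_5 = e^(-2πi/5)

Computing each X[k]:
X[0] = 0
X[1] = 4.3090+0.5020i
X[2] = 3.1910+5.5676i
X[3] = 3.1910-5.5676i
X[4] = 4.3090-0.5020i

X = [0, 4.3090+0.5020i, 3.1910+5.5676i, 3.1910-5.5676i, 4.3090-0.5020i]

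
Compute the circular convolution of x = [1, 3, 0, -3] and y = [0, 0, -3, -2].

(x ⊛ y)[n] = Σ(m=0 to 3) x[m] · y[(n-m) mod 4]

Computing each output sample:
(x ⊛ y)[0] = -6
(x ⊛ y)[1] = 9
(x ⊛ y)[2] = 3
(x ⊛ y)[3] = -11

x ⊛ y = [-6, 9, 3, -11]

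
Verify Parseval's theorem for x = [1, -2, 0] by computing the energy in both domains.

Time domain:
Σ|x[n]|² = |1|² + |-2|² + |0|² = 5.0000

Frequency domain:
(1/3)Σ|X[k]|² = (1/3)(|-1|² + |2.0000+1.7321i|² + |2.0000-1.7321i|²) = (1/3)·15.0000 = 5.0000

Both sides agree, confirming Parseval's theorem.

Σ|x[n]|² = (1/N)Σ|X[k]|² = 5.0000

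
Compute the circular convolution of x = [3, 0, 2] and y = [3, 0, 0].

(x ⊛ y)[n] = Σ(m=0 to 2) x[m] · y[(n-m) mod 3]

Computing each output sample:
(x ⊛ y)[0] = 9
(x ⊛ y)[1] = 0
(x ⊛ y)[2] = 6

x ⊛ y = [9, 0, 6]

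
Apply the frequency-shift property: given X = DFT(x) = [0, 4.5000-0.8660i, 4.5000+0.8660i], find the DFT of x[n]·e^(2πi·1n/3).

Modulation property: DFT(ω_3^(-1n)·x[n]) = X[(k-1) mod 3], so circularly shift X by 1 positions.

X[k-1] = [4.5000+0.8660i, 0, 4.5000-0.8660i]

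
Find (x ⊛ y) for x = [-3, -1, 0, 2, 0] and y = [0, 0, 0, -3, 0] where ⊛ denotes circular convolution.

(x ⊛ y)[n] = Σ(m=0 to 4) x[m] · y[(n-m) mod 5]

Computing each output sample:
(x ⊛ y)[0] = 0
(x ⊛ y)[1] = -6
(x ⊛ y)[2] = 0
(x ⊛ y)[3] = 9
(x ⊛ y)[4] = 3

x ⊛ y = [0, -6, 0, 9, 3]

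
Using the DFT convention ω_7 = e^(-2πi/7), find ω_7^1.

ω_7^1 = e^(-2πi·1/7)
= cos(-2π·1/7) + i·sin(-2π·1/7)
= cos(-2π/7) + i·sin(-2π/7)

ω_7^1 = cos(-2π/7) + i·sin(-2π/7) = 0.6235-0.7818i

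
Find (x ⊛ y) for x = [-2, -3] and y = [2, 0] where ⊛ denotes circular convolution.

(x ⊛ y)[n] = Σ(m=0 to 1) x[m] · y[(n-m) mod 2]

Computing each output sample:
(x ⊛ y)[0] = -4
(x ⊛ y)[1] = -6

x ⊛ y = [-4, -6]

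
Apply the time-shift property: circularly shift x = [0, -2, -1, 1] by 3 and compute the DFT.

Time shift by 3: X_shifted[k] = ω_4^(3k) · X[k]
Shifted x = [-2, -1, 1, 0]

DFT(x[n-3]) = [-2, -3+1i, 0, -3-1i]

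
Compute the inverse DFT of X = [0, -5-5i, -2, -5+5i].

x[n] = (1/4) Σ(k=0 to 3) X[k] · e^(2πikn/4)

Computing each x[n]:
x[0] = -3
x[1] = 3
x[2] = 2
x[3] = -2

x = [-3, 3, 2, -2]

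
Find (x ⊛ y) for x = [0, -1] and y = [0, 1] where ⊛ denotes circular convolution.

(x ⊛ y)[n] = Σ(m=0 to 1) x[m] · y[(n-m) mod 2]

Computing each output sample:
(x ⊛ y)[0] = -1
(x ⊛ y)[1] = 0

x ⊛ y = [-1, 0]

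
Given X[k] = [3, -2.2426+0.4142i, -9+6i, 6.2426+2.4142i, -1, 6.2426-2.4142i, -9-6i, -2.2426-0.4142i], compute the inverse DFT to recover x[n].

x[n] = (1/8) Σ(k=0 to 7) X[k] · e^(2πikn/8)

Computing each x[n]:
x[0] = -1
x[1] = -3
x[2] = 3
x[3] = 3
x[4] = -3
x[5] = 1
x[6] = 2
x[7] = 1

x = [-1, -3, 3, 3, -3, 1, 2, 1]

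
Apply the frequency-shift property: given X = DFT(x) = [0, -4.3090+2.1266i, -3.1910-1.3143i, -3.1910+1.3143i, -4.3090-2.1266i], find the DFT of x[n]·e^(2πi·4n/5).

Modulation property: DFT(ω_5^(-4n)·x[n]) = X[(k-4) mod 5], so circularly shift X by 4 positions.

X[k-4] = [-4.3090+2.1266i, -3.1910-1.3143i, -3.1910+1.3143i, -4.3090-2.1266i, 0]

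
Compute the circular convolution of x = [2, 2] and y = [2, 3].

(x ⊛ y)[n] = Σ(m=0 to 1) x[m] · y[(n-m) mod 2]

Computing each output sample:
(x ⊛ y)[0] = 10
(x ⊛ y)[1] = 10

x ⊛ y = [10, 10]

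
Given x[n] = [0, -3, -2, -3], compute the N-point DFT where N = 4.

X[k] = Σ(n=0 to 3) x[n] · ω_4^(nk)
where ω_4 = e^(-2πi/4)

Computing each X[k]:
X[0] = -8
X[1] = 2
X[2] = 4
X[3] = 2

X = [-8, 2, 4, 2]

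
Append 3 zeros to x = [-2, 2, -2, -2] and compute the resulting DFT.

Original 4-point DFT: [-4, -4i, -4, 4i]
Zero-padded 7-point DFT provides frequency interpolation.

DFT_7([x, 0, ...]) = [-4, 1.4940+1.2540i, -1.8901-4.3813i, -4.6039-0.4816i, -4.6039+0.4816i, -1.8901+4.3813i, 1.4940-1.2540i]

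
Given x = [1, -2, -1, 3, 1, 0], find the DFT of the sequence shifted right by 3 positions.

Time shift by 3: X_shifted[k] = ω_6^(3k) · X[k]
Shifted x = [3, 1, 0, 1, -2, -1]

DFT(x[n-3]) = [2, 3.0000-3.4641i, 5, 0, 5, 3.0000+3.4641i]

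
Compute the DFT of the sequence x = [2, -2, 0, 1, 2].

X[k] = Σ(n=0 to 4) x[n] · ω_5^(nk)
where ω_5 = e^(-2πi/5)

Computing each X[k]:
X[0] = 3
X[1] = 1.1910+4.3920i
X[2] = 2.3090+1.4001i
X[3] = 2.3090-1.4001i
X[4] = 1.1910-4.3920i

X = [3, 1.1910+4.3920i, 2.3090+1.4001i, 2.3090-1.4001i, 1.1910-4.3920i]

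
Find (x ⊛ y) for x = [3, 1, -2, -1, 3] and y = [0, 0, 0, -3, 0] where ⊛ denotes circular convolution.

(x ⊛ y)[n] = Σ(m=0 to 4) x[m] · y[(n-m) mod 5]

Computing each output sample:
(x ⊛ y)[0] = 6
(x ⊛ y)[1] = 3
(x ⊛ y)[2] = -9
(x ⊛ y)[3] = -9
(x ⊛ y)[4] = -3

x ⊛ y = [6, 3, -9, -9, -3]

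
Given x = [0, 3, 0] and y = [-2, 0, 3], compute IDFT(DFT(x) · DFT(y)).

(x ⊛ y)[n] = Σ(m=0 to 2) x[m] · y[(n-m) mod 3]

Computing each output sample:
(x ⊛ y)[0] = 9
(x ⊛ y)[1] = -6
(x ⊛ y)[2] = 0

x ⊛ y = [9, -6, 0]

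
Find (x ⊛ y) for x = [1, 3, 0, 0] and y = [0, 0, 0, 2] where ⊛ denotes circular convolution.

(x ⊛ y)[n] = Σ(m=0 to 3) x[m] · y[(n-m) mod 4]

Computing each output sample:
(x ⊛ y)[0] = 6
(x ⊛ y)[1] = 0
(x ⊛ y)[2] = 0
(x ⊛ y)[3] = 2

x ⊛ y = [6, 0, 0, 2]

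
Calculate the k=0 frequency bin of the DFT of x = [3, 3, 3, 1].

X[0] = Σ(n=0 to 3) x[n] · ω_4^0 = Σ x[n]
= (3) + (3) + (3) + (1)

X[0] = 10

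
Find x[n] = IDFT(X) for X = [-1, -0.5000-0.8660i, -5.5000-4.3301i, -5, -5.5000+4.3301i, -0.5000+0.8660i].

x[n] = (1/6) Σ(k=0 to 5) X[k] · e^(2πikn/6)

Computing each x[n]:
x[0] = -3
x[1] = 3
x[2] = -1
x[3] = -1
x[4] = 1
x[5] = 0

x = [-3, 3, -1, -1, 1, 0]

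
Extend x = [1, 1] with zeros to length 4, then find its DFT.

Original 2-point DFT: [2, 0]
Zero-padded 4-point DFT provides frequency interpolation.

DFT_4([x, 0, ...]) = [2, 1-1i, 0, 1+1i]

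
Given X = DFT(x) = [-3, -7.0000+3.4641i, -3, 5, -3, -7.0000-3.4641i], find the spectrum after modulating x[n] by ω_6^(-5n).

Modulation property: DFT(ω_6^(-5n)·x[n]) = X[(k-5) mod 6], so circularly shift X by 5 positions.

X[k-5] = [-7.0000+3.4641i, -3, 5, -3, -7.0000-3.4641i, -3]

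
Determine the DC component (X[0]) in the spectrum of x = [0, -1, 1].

X[0] = Σ(n=0 to 2) x[n] · ω_3^0 = Σ x[n]
= (0) + (-1) + (1)

X[0] = 0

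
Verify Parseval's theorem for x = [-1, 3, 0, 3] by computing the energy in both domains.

Time domain:
Σ|x[n]|² = |-1|² + |3|² + |0|² + |3|² = 19.0000

Frequency domain:
(1/4)Σ|X[k]|² = (1/4)(|5|² + |-1|² + |-7|² + |-1|²) = (1/4)·76.0000 = 19.0000

Both sides agree, confirming Parseval's theorem.

Σ|x[n]|² = (1/N)Σ|X[k]|² = 19.0000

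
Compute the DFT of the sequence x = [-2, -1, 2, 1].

X[k] = Σ(n=0 to 3) x[n] · ω_4^(nk)
where ω_4 = e^(-2πi/4)

Computing each X[k]:
X[0] = 0
X[1] = -4+2i
X[2] = 0
X[3] = -4-2i

X = [0, -4+2i, 0, -4-2i]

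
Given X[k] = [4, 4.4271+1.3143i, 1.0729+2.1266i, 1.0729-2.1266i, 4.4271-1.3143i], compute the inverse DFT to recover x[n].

x[n] = (1/5) Σ(k=0 to 4) X[k] · e^(2πikn/5)

Computing each x[n]:
x[0] = 3
x[1] = 0
x[2] = 0
x[3] = -1
x[4] = 2

x = [3, 0, 0, -1, 2]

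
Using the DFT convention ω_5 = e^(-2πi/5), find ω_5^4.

ω_5^4 = e^(-2πi·4/5)
= cos(-2π·4/5) + i·sin(-2π·4/5)
= cos(-8π/5) + i·sin(-8π/5)

ω_5^4 = cos(-8π/5) + i·sin(-8π/5) = 0.3090+0.9511i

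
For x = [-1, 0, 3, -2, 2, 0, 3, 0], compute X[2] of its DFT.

X[2] = Σ(n=0 to 7) x[n] · ω_8^(2n) where ω_8 = e^(-2πi/8)
= (-1)·ω_8^0 + (0)·ω_8^2 + (3)·ω_8^4 + (-2)·ω_8^6 + (2)·ω_8^8 + (0)·ω_8^10 + (3)·ω_8^12 + (0)·ω_8^14

X[2] = -5-2i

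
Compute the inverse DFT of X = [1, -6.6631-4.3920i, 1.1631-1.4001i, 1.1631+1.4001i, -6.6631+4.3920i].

x[n] = (1/5) Σ(k=0 to 4) X[k] · e^(2πikn/5)

Computing each x[n]:
x[0] = -2
x[1] = 1
x[2] = 3
x[3] = 2
x[4] = -3

x = [-2, 1, 3, 2, -3]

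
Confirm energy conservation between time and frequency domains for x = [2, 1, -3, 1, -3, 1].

Time domain:
Σ|x[n]|² = |2|² + |1|² + |-3|² + |1|² + |-3|² + |1|² = 25.0000

Frequency domain:
(1/6)Σ|X[k]|² = (1/6)(|-1|² + |5|² + |5|² + |-7|² + |5|² + |5|²) = (1/6)·150.0000 = 25.0000

Both sides agree, confirming Parseval's theorem.

Σ|x[n]|² = (1/N)Σ|X[k]|² = 25.0000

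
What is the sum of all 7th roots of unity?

Sum of all nth roots of unity equals 0 for n > 1 (geometric series with r ≠ 1).

0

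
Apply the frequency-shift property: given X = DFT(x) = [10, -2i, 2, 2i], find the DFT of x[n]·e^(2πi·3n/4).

Modulation property: DFT(ω_4^(-3n)·x[n]) = X[(k-3) mod 4], so circularly shift X by 3 positions.

X[k-3] = [-2i, 2, 2i, 10]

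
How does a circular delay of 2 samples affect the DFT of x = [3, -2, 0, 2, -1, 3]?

Time shift by 2: X_shifted[k] = ω_6^(2k) · X[k]
Shifted x = [-1, 3, 3, -2, 0, 2]

DFT(x[n-2]) = [5, 2.0000-3.4641i, -7.0000+1.7321i, -1, -7.0000-1.7321i, 2.0000+3.4641i]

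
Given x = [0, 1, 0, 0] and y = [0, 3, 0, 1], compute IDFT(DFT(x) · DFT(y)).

(x ⊛ y)[n] = Σ(m=0 to 3) x[m] · y[(n-m) mod 4]

Computing each output sample:
(x ⊛ y)[0] = 1
(x ⊛ y)[1] = 0
(x ⊛ y)[2] = 3
(x ⊛ y)[3] = 0

x ⊛ y = [1, 0, 3, 0]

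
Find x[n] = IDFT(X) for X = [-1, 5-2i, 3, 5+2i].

x[n] = (1/4) Σ(k=0 to 3) X[k] · e^(2πikn/4)

Computing each x[n]:
x[0] = 3
x[1] = 0
x[2] = -2
x[3] = -2

x = [3, 0, -2, -2]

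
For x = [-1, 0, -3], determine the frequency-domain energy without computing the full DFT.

Parseval: Σ|x[n]|² = (1/N)Σ|X[k]|², so Σ|X[k]|² = N·Σ|x[n]|² = 3·10.0000

Σ|X[k]|² = N·Σ|x[n]|² = 3·10.0000 = 30.0000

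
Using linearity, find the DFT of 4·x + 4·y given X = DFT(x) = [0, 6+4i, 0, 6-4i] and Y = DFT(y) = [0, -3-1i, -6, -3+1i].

By linearity: DFT(4x + 4y) = 4·DFT(x) + 4·DFT(y)
= 4·[0, 6+4i, 0, 6-4i] + 4·[0, -3-1i, -6, -3+1i]

Computing element-wise:
Z[0] = 4·(0) + 4·(0) = 0
Z[1] = 4·(6+4i) + 4·(-3-1i) = 12+12i
Z[2] = 4·(0) + 4·(-6) = -24
Z[3] = 4·(6-4i) + 4·(-3+1i) = 12-12i

DFT(4x + 4y) = 4·X + 4·Y = [0, 12+12i, -24, 12-12i]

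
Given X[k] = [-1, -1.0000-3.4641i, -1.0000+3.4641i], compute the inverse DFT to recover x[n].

x[n] = (1/3) Σ(k=0 to 2) X[k] · e^(2πikn/3)

Computing each x[n]:
x[0] = -1
x[1] = 2
x[2] = -2

x = [-1, 2, -2]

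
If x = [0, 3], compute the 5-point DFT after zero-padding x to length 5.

Original 2-point DFT: [3, -3]
Zero-padded 5-point DFT provides frequency interpolation.

DFT_5([x, 0, ...]) = [3, 0.9271-2.8532i, -2.4271-1.7634i, -2.4271+1.7634i, 0.9271+2.8532i]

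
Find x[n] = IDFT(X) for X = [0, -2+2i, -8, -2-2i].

x[n] = (1/4) Σ(k=0 to 3) X[k] · e^(2πikn/4)

Computing each x[n]:
x[0] = -3
x[1] = 1
x[2] = -1
x[3] = 3

x = [-3, 1, -1, 3]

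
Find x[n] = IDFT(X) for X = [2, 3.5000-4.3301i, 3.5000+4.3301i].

x[n] = (1/3) Σ(k=0 to 2) X[k] · e^(2πikn/3)

Computing each x[n]:
x[0] = 3
x[1] = 2
x[2] = -3

x = [3, 2, -3]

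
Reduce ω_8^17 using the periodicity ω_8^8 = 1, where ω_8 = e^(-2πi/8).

Since ω_8^8 = 1, powers reduce modulo 8.
17 mod 8 = 1
So ω_8^17 = ω_8^1 = e^(-2πi·1/8)

ω_8^17 = ω_8^1 = 0.7071-0.7071i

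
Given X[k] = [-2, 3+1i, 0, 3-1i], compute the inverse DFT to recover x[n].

x[n] = (1/4) Σ(k=0 to 3) X[k] · e^(2πikn/4)

Computing each x[n]:
x[0] = 1
x[1] = -1
x[2] = -2
x[3] = 0

x = [1, -1, -2, 0]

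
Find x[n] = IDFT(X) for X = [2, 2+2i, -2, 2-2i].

x[n] = (1/4) Σ(k=0 to 3) X[k] · e^(2πikn/4)

Computing each x[n]:
x[0] = 1
x[1] = 0
x[2] = -1
x[3] = 2

x = [1, 0, -1, 2]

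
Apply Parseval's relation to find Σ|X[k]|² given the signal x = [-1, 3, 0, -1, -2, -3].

Parseval: Σ|x[n]|² = (1/N)Σ|X[k]|², so Σ|X[k]|² = N·Σ|x[n]|² = 6·24.0000

Σ|X[k]|² = N·Σ|x[n]|² = 6·24.0000 = 144.0000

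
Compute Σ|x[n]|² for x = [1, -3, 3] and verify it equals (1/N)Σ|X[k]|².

Time domain:
Σ|x[n]|² = |1|² + |-3|² + |3|² = 19.0000

Frequency domain:
(1/3)Σ|X[k]|² = (1/3)(|1|² + |1.0000+5.1962i|² + |1.0000-5.1962i|²) = (1/3)·57.0000 = 19.0000

Both sides agree, confirming Parseval's theorem.

Σ|x[n]|² = (1/N)Σ|X[k]|² = 19.0000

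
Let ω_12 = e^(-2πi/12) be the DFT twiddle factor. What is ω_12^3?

ω_12^3 = e^(-2πi·3/12)
= cos(-2π·3/12) + i·sin(-2π·3/12)
= cos(-6π/12) + i·sin(-6π/12)

ω_12^3 = cos(-6π/12) + i·sin(-6π/12) = -1i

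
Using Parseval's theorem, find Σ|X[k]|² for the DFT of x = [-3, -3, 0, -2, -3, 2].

Parseval: Σ|x[n]|² = (1/N)Σ|X[k]|², so Σ|X[k]|² = N·Σ|x[n]|² = 6·35.0000

Σ|X[k]|² = N·Σ|x[n]|² = 6·35.0000 = 210.0000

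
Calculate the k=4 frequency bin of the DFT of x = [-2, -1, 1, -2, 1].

X[4] = Σ(n=0 to 4) x[n] · ω_5^(4n) where ω_5 = e^(-2πi/5)
= (-2)·ω_5^0 + (-1)·ω_5^4 + (1)·ω_5^8 + (-2)·ω_5^12 + (1)·ω_5^16

X[4] = -1.1910-0.1388i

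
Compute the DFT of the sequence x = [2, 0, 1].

X[k] = Σ(n=0 to 2) x[n] · ω_3^(nk)
where ω_3 = e^(-2πi/3)

Computing each X[k]:
X[0] = 3
X[1] = 1.5000+0.8660i
X[2] = 1.5000-0.8660i

X = [3, 1.5000+0.8660i, 1.5000-0.8660i]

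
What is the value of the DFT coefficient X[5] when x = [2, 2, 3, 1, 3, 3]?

X[5] = Σ(n=0 to 5) x[n] · ω_6^(5n) where ω_6 = e^(-2πi/6)
= (2)·ω_6^0 + (2)·ω_6^5 + (3)·ω_6^10 + (1)·ω_6^15 + (3)·ω_6^20 + (3)·ω_6^25

X[5] = 0.5000-0.8660i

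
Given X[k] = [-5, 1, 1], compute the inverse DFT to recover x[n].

x[n] = (1/3) Σ(k=0 to 2) X[k] · e^(2πikn/3)

Computing each x[n]:
x[0] = -1
x[1] = -2
x[2] = -2

x = [-1, -2, -2]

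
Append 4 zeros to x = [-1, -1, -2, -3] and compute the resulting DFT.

Original 4-point DFT: [-7, 1-2i, 1, 1+2i]
Zero-padded 8-point DFT provides frequency interpolation.

DFT_8([x, 0, ...]) = [-7, 0.4142+4.8284i, 1-2i, -2.4142+0.8284i, 1, -2.4142-0.8284i, 1+2i, 0.4142-4.8284i]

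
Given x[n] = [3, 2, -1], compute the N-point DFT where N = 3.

X[k] = Σ(n=0 to 2) x[n] · ω_3^(nk)
where ω_3 = e^(-2πi/3)

Computing each X[k]:
X[0] = 4
X[1] = 2.5000-2.5981i
X[2] = 2.5000+2.5981i

X = [4, 2.5000-2.5981i, 2.5000+2.5981i]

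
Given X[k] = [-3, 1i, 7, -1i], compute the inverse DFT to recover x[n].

x[n] = (1/4) Σ(k=0 to 3) X[k] · e^(2πikn/4)

Computing each x[n]:
x[0] = 1
x[1] = -3
x[2] = 1
x[3] = -2

x = [1, -3, 1, -2]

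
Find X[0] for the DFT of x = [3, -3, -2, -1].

X[0] = Σ(n=0 to 3) x[n] · ω_4^0 = Σ x[n]
= (3) + (-3) + (-2) + (-1)

X[0] = -3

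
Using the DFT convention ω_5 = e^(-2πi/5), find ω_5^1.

ω_5^1 = e^(-2πi·1/5)
= cos(-2π·1/5) + i·sin(-2π·1/5)
= cos(-2π/5) + i·sin(-2π/5)

ω_5^1 = cos(-2π/5) + i·sin(-2π/5) = 0.3090-0.9511i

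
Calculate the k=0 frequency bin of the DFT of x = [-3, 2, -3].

X[0] = Σ(n=0 to 2) x[n] · ω_3^0 = Σ x[n]
= (-3) + (2) + (-3)

X[0] = -4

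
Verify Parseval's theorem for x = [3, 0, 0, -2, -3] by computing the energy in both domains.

Time domain:
Σ|x[n]|² = |3|² + |0|² + |0|² + |-2|² + |-3|² = 22.0000

Frequency domain:
(1/5)Σ|X[k]|² = (1/5)(|-2|² + |3.6910-4.0287i|² + |4.8090+0.1388i|² + |4.8090-0.1388i|² + |3.6910+4.0287i|²) = (1/5)·110.0000 = 22.0000

Both sides agree, confirming Parseval's theorem.

Σ|x[n]|² = (1/N)Σ|X[k]|² = 22.0000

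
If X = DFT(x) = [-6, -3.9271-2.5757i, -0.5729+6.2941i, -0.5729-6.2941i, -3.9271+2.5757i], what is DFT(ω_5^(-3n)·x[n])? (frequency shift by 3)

Modulation property: DFT(ω_5^(-3n)·x[n]) = X[(k-3) mod 5], so circularly shift X by 3 positions.

X[k-3] = [-0.5729+6.2941i, -0.5729-6.2941i, -3.9271+2.5757i, -6, -3.9271-2.5757i]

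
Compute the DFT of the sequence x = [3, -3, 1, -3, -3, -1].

X[k] = Σ(n=0 to 5) x[n] · ω_6^(nk)
where ω_6 = e^(-2πi/6)

Computing each X[k]:
X[0] = -6
X[1] = 5.0000-1.7321i
X[2] = 3.0000+5.1962i
X[3] = 8
X[4] = 3.0000-5.1962i
X[5] = 5.0000+1.7321i

X = [-6, 5.0000-1.7321i, 3.0000+5.1962i, 8, 3.0000-5.1962i, 5.0000+1.7321i]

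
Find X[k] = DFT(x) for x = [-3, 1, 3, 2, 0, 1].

X[k] = Σ(n=0 to 5) x[n] · ω_6^(nk)
where ω_6 = e^(-2πi/6)

Computing each X[k]:
X[0] = 4
X[1] = -5.5000-2.5981i
X[2] = -3.5000+2.5981i
X[3] = -4
X[4] = -3.5000-2.5981i
X[5] = -5.5000+2.5981i

X = [4, -5.5000-2.5981i, -3.5000+2.5981i, -4, -3.5000-2.5981i, -5.5000+2.5981i]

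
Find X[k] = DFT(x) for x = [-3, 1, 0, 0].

X[k] = Σ(n=0 to 3) x[n] · ω_4^(nk)
where ω_4 = e^(-2πi/4)

Computing each X[k]:
X[0] = -2
X[1] = -3-1i
X[2] = -4
X[3] = -3+1i

X = [-2, -3-1i, -4, -3+1i]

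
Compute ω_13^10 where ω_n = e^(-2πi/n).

ω_13^10 = e^(-2πi·10/13)
= cos(-2π·10/13) + i·sin(-2π·10/13)
= cos(-20π/13) + i·sin(-20π/13)

ω_13^10 = cos(-20π/13) + i·sin(-20π/13) = 0.1205+0.9927i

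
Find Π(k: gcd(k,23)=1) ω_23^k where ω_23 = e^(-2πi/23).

The primitive 23rd roots of unity are ω_23^k for k coprime to 23: k ∈ {1, 2, 3, 4, 5, 6, 7, 8, 9, 10, 11, 12, 13, 14, 15, 16, 17, 18, 19, 20, 21, 22}
Their product equals the constant term of the cyclotomic polynomial Φ_23(x) up to sign.
For n ≥ 3, the product of all primitive nth roots of unity is 1. (For n=1 it is 1; for n=2 it is -1.)

1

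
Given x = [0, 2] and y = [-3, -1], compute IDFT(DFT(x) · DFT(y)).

(x ⊛ y)[n] = Σ(m=0 to 1) x[m] · y[(n-m) mod 2]

Computing each output sample:
(x ⊛ y)[0] = -2
(x ⊛ y)[1] = -6

x ⊛ y = [-2, -6]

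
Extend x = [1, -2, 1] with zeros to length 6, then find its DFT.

Original 3-point DFT: [0, 1.5000+2.5981i, 1.5000-2.5981i]
Zero-padded 6-point DFT provides frequency interpolation.

DFT_6([x, 0, ...]) = [0, -0.5000+0.8660i, 1.5000+2.5981i, 4, 1.5000-2.5981i, -0.5000-0.8660i]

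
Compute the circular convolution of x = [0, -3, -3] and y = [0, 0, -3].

(x ⊛ y)[n] = Σ(m=0 to 2) x[m] · y[(n-m) mod 3]

Computing each output sample:
(x ⊛ y)[0] = 9
(x ⊛ y)[1] = 9
(x ⊛ y)[2] = 0

x ⊛ y = [9, 9, 0]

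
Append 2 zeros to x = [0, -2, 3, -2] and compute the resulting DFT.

Original 4-point DFT: [-1, -3, 7, -3]
Zero-padded 6-point DFT provides frequency interpolation.

DFT_6([x, 0, ...]) = [-1, -0.5000-0.8660i, -2.5000+4.3301i, 7, -2.5000-4.3301i, -0.5000+0.8660i]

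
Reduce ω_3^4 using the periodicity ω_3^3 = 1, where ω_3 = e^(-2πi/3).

Since ω_3^3 = 1, powers reduce modulo 3.
4 mod 3 = 1
So ω_3^4 = ω_3^1 = e^(-2πi·1/3)

ω_3^4 = ω_3^1 = -0.5000-0.8660i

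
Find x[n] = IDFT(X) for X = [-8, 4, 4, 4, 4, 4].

x[n] = (1/6) Σ(k=0 to 5) X[k] · e^(2πikn/6)

Computing each x[n]:
x[0] = 2
x[1] = -2
x[2] = -2
x[3] = -2
x[4] = -2
x[5] = -2

x = [2, -2, -2, -2, -2, -2]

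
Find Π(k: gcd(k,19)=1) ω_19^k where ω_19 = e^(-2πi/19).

The primitive 19th roots of unity are ω_19^k for k coprime to 19: k ∈ {1, 2, 3, 4, 5, 6, 7, 8, 9, 10, 11, 12, 13, 14, 15, 16, 17, 18}
Their product equals the constant term of the cyclotomic polynomial Φ_19(x) up to sign.
For n ≥ 3, the product of all primitive nth roots of unity is 1. (For n=1 it is 1; for n=2 it is -1.)

1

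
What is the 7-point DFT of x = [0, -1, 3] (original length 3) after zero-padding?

Original 3-point DFT: [2, -1.0000+3.4641i, -1.0000-3.4641i]
Zero-padded 7-point DFT provides frequency interpolation.

DFT_7([x, 0, ...]) = [2, -1.2911-2.1430i, -2.4804+2.2766i, 2.7714+2.7794i, 2.7714-2.7794i, -2.4804-2.2766i, -1.2911+2.1430i]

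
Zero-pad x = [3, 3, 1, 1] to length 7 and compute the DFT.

Original 4-point DFT: [8, 2-2i, 0, 2+2i]
Zero-padded 7-point DFT provides frequency interpolation.

DFT_7([x, 0, ...]) = [8, 3.7470-3.7543i, 2.0550-1.7091i, 0.6981-1.4947i, 0.6981+1.4947i, 2.0550+1.7091i, 3.7470+3.7543i]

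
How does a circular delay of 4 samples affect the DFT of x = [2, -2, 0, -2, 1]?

Time shift by 4: X_shifted[k] = ω_5^(4k) · X[k]
Shifted x = [-2, 0, -2, 1, 2]

DFT(x[n-4]) = [-1, -0.5729+3.6655i, -3.9271-1.6776i, -3.9271+1.6776i, -0.5729-3.6655i]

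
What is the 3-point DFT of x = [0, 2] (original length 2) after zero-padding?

Original 2-point DFT: [2, -2]
Zero-padded 3-point DFT provides frequency interpolation.

DFT_3([x, 0, ...]) = [2, -1.0000-1.7321i, -1.0000+1.7321i]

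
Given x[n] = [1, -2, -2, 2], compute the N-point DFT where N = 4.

X[k] = Σ(n=0 to 3) x[n] · ω_4^(nk)
where ω_4 = e^(-2πi/4)

Computing each X[k]:
X[0] = -1
X[1] = 3+4i
X[2] = -1
X[3] = 3-4i

X = [-1, 3+4i, -1, 3-4i]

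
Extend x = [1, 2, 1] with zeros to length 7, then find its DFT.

Original 3-point DFT: [4, -0.5000-0.8660i, -0.5000+0.8660i]
Zero-padded 7-point DFT provides frequency interpolation.

DFT_7([x, 0, ...]) = [4, 2.0245-2.5386i, -0.3460-1.5160i, -0.1784-0.0859i, -0.1784+0.0859i, -0.3460+1.5160i, 2.0245+2.5386i]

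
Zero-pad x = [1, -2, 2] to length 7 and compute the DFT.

Original 3-point DFT: [1, 1.0000+3.4641i, 1.0000-3.4641i]
Zero-padded 7-point DFT provides frequency interpolation.

DFT_7([x, 0, ...]) = [1, -0.6920-0.3862i, -0.3569+2.8176i, 4.0489+2.4314i, 4.0489-2.4314i, -0.3569-2.8176i, -0.6920+0.3862i]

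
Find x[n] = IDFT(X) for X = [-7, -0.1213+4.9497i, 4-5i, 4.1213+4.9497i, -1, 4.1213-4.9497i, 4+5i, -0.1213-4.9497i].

x[n] = (1/8) Σ(k=0 to 7) X[k] · e^(2πikn/8)

Computing each x[n]:
x[0] = 1
x[1] = -2
x[2] = -2
x[3] = -3
x[4] = -1
x[5] = 3
x[6] = -2
x[7] = -1

x = [1, -2, -2, -3, -1, 3, -2, -1]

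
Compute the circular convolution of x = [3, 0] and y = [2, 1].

(x ⊛ y)[n] = Σ(m=0 to 1) x[m] · y[(n-m) mod 2]

Computing each output sample:
(x ⊛ y)[0] = 6
(x ⊛ y)[1] = 3

x ⊛ y = [6, 3]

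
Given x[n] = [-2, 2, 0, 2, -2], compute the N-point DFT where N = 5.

X[k] = Σ(n=0 to 4) x[n] · ω_5^(nk)
where ω_5 = e^(-2πi/5)

Computing each X[k]:
X[0] = 0
X[1] = -3.6180-2.6287i
X[2] = -1.3820-4.2533i
X[3] = -1.3820+4.2533i
X[4] = -3.6180+2.6287i

X = [0, -3.6180-2.6287i, -1.3820-4.2533i, -1.3820+4.2533i, -3.6180+2.6287i]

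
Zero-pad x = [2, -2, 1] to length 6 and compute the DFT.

Original 3-point DFT: [1, 2.5000+2.5981i, 2.5000-2.5981i]
Zero-padded 6-point DFT provides frequency interpolation.

DFT_6([x, 0, ...]) = [1, 0.5000+0.8660i, 2.5000+2.5981i, 5, 2.5000-2.5981i, 0.5000-0.8660i]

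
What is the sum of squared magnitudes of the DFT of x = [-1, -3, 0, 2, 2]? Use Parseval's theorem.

Parseval: Σ|x[n]|² = (1/N)Σ|X[k]|², so Σ|X[k]|² = N·Σ|x[n]|² = 5·18.0000

Σ|X[k]|² = N·Σ|x[n]|² = 5·18.0000 = 90.0000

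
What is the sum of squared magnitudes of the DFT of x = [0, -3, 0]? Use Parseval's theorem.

Parseval: Σ|x[n]|² = (1/N)Σ|X[k]|², so Σ|X[k]|² = N·Σ|x[n]|² = 3·9.0000

Σ|X[k]|² = N·Σ|x[n]|² = 3·9.0000 = 27.0000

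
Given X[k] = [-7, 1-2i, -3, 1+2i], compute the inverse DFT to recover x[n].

x[n] = (1/4) Σ(k=0 to 3) X[k] · e^(2πikn/4)

Computing each x[n]:
x[0] = -2
x[1] = 0
x[2] = -3
x[3] = -2

x = [-2, 0, -3, -2]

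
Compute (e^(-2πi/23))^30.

Since ω_23^23 = 1, powers reduce modulo 23.
30 mod 23 = 7
So ω_23^30 = ω_23^7 = e^(-2πi·7/23)

ω_23^30 = ω_23^7 = -0.3349-0.9423i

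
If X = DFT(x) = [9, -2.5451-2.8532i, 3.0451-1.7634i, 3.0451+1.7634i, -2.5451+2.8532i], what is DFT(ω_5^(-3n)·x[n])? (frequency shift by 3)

Modulation property: DFT(ω_5^(-3n)·x[n]) = X[(k-3) mod 5], so circularly shift X by 3 positions.

X[k-3] = [3.0451-1.7634i, 3.0451+1.7634i, -2.5451+2.8532i, 9, -2.5451-2.8532i]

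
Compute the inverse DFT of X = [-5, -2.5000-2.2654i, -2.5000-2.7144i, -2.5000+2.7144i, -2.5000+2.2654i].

x[n] = (1/5) Σ(k=0 to 4) X[k] · e^(2πikn/5)

Computing each x[n]:
x[0] = -3
x[1] = 1
x[2] = -1
x[3] = 0
x[4] = -2

x = [-3, 1, -1, 0, -2]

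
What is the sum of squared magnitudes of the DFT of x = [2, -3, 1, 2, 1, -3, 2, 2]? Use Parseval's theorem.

Parseval: Σ|x[n]|² = (1/N)Σ|X[k]|², so Σ|X[k]|² = N·Σ|x[n]|² = 8·36.0000

Σ|X[k]|² = N·Σ|x[n]|² = 8·36.0000 = 288.0000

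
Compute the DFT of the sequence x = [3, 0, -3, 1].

X[k] = Σ(n=0 to 3) x[n] · ω_4^(nk)
where ω_4 = e^(-2πi/4)

Computing each X[k]:
X[0] = 1
X[1] = 6+1i
X[2] = -1
X[3] = 6-1i

X = [1, 6+1i, -1, 6-1i]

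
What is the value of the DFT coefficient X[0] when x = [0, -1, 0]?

X[0] = Σ(n=0 to 2) x[n] · ω_3^0 = Σ x[n]
= (0) + (-1) + (0)

X[0] = -1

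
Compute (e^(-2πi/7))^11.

Since ω_7^7 = 1, powers reduce modulo 7.
11 mod 7 = 4
So ω_7^11 = ω_7^4 = e^(-2πi·4/7)

ω_7^11 = ω_7^4 = -0.9010+0.4339i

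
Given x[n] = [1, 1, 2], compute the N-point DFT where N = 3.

X[k] = Σ(n=0 to 2) x[n] · ω_3^(nk)
where ω_3 = e^(-2πi/3)

Computing each X[k]:
X[0] = 4
X[1] = -0.5000+0.8660i
X[2] = -0.5000-0.8660i

X = [4, -0.5000+0.8660i, -0.5000-0.8660i]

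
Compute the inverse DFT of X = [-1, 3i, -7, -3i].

x[n] = (1/4) Σ(k=0 to 3) X[k] · e^(2πikn/4)

Computing each x[n]:
x[0] = -2
x[1] = 0
x[2] = -2
x[3] = 3

x = [-2, 0, -2, 3]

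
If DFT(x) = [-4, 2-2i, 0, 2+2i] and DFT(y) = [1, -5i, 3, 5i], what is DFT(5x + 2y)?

By linearity: DFT(5x + 2y) = 5·DFT(x) + 2·DFT(y)
= 5·[-4, 2-2i, 0, 2+2i] + 2·[1, -5i, 3, 5i]

Computing element-wise:
Z[0] = 5·(-4) + 2·(1) = -18
Z[1] = 5·(2-2i) + 2·(-5i) = 10-20i
Z[2] = 5·(0) + 2·(3) = 6
Z[3] = 5·(2+2i) + 2·(5i) = 10+20i

DFT(5x + 2y) = 5·X + 2·Y = [-18, 10-20i, 6, 10+20i]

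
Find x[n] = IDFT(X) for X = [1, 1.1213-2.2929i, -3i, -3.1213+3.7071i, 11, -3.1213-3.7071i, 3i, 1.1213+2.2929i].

x[n] = (1/8) Σ(k=0 to 7) X[k] · e^(2πikn/8)

Computing each x[n]:
x[0] = 1
x[1] = 0
x[2] = 3
x[3] = -3
x[4] = 2
x[5] = -1
x[6] = 0
x[7] = -1

x = [1, 0, 3, -3, 2, -1, 0, -1]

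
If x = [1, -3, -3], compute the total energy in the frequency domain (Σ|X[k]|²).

Parseval: Σ|x[n]|² = (1/N)Σ|X[k]|², so Σ|X[k]|² = N·Σ|x[n]|² = 3·19.0000

Σ|X[k]|² = N·Σ|x[n]|² = 3·19.0000 = 57.0000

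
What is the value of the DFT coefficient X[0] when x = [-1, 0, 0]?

X[0] = Σ(n=0 to 2) x[n] · ω_3^0 = Σ x[n]
= (-1) + (0) + (0)

X[0] = -1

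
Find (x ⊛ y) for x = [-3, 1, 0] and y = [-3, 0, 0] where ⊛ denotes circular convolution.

(x ⊛ y)[n] = Σ(m=0 to 2) x[m] · y[(n-m) mod 3]

Computing each output sample:
(x ⊛ y)[0] = 9
(x ⊛ y)[1] = -3
(x ⊛ y)[2] = 0

x ⊛ y = [9, -3, 0]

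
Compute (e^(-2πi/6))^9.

Since ω_6^6 = 1, powers reduce modulo 6.
9 mod 6 = 3
So ω_6^9 = ω_6^3 = e^(-2πi·3/6)

ω_6^9 = ω_6^3 = -1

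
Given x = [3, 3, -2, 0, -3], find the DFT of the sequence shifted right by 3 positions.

Time shift by 3: X_shifted[k] = ω_5^(3k) · X[k]
Shifted x = [-2, 0, -3, 3, 3]

DFT(x[n-3]) = [1, -1.0729+6.3799i, -4.4271-3.9430i, -4.4271+3.9430i, -1.0729-6.3799i]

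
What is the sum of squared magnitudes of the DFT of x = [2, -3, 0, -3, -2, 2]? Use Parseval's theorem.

Parseval: Σ|x[n]|² = (1/N)Σ|X[k]|², so Σ|X[k]|² = N·Σ|x[n]|² = 6·30.0000

Σ|X[k]|² = N·Σ|x[n]|² = 6·30.0000 = 180.0000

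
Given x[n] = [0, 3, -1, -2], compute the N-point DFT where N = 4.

X[k] = Σ(n=0 to 3) x[n] · ω_4^(nk)
where ω_4 = e^(-2πi/4)

Computing each X[k]:
X[0] = 0
X[1] = 1-5i
X[2] = -2
X[3] = 1+5i

X = [0, 1-5i, -2, 1+5i]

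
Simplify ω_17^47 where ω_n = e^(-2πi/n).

Since ω_17^17 = 1, powers reduce modulo 17.
47 mod 17 = 13
So ω_17^47 = ω_17^13 = e^(-2πi·13/17)

ω_17^47 = ω_17^13 = 0.0923+0.9957i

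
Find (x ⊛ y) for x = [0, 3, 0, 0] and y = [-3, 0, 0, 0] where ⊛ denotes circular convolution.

(x ⊛ y)[n] = Σ(m=0 to 3) x[m] · y[(n-m) mod 4]

Computing each output sample:
(x ⊛ y)[0] = 0
(x ⊛ y)[1] = -9
(x ⊛ y)[2] = 0
(x ⊛ y)[3] = 0

x ⊛ y = [0, -9, 0, 0]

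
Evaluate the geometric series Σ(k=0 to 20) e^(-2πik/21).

Sum of all nth roots of unity equals 0 for n > 1 (geometric series with r ≠ 1).

0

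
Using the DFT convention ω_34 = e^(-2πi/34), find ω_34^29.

ω_34^29 = e^(-2πi·29/34)
= cos(-2π·29/34) + i·sin(-2π·29/34)
= cos(-58π/34) + i·sin(-58π/34)

ω_34^29 = cos(-58π/34) + i·sin(-58π/34) = 0.6026+0.7980i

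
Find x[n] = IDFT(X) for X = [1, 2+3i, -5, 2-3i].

x[n] = (1/4) Σ(k=0 to 3) X[k] · e^(2πikn/4)

Computing each x[n]:
x[0] = 0
x[1] = 0
x[2] = -2
x[3] = 3

x = [0, 0, -2, 3]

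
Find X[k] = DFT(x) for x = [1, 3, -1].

X[k] = Σ(n=0 to 2) x[n] · ω_3^(nk)
where ω_3 = e^(-2πi/3)

Computing each X[k]:
X[0] = 3
X[1] = -3.4641i
X[2] = 3.4641i

X = [3, -3.4641i, 3.4641i]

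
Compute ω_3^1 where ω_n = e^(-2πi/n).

ω_3^1 = e^(-2πi·1/3)
= cos(-2π·1/3) + i·sin(-2π·1/3)
= cos(-2π/3) + i·sin(-2π/3)

ω_3^1 = cos(-2π/3) + i·sin(-2π/3) = -0.5000-0.8660i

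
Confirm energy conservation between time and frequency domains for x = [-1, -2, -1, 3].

Time domain:
Σ|x[n]|² = |-1|² + |-2|² + |-1|² + |3|² = 15.0000

Frequency domain:
(1/4)Σ|X[k]|² = (1/4)(|-1|² + |5i|² + |-3|² + |-5i|²) = (1/4)·60.0000 = 15.0000

Both sides agree, confirming Parseval's theorem.

Σ|x[n]|² = (1/N)Σ|X[k]|² = 15.0000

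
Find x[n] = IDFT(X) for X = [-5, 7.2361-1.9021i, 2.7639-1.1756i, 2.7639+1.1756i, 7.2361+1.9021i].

x[n] = (1/5) Σ(k=0 to 4) X[k] · e^(2πikn/5)

Computing each x[n]:
x[0] = 3
x[1] = 0
x[2] = -3
x[3] = -3
x[4] = -2

x = [3, 0, -3, -3, -2]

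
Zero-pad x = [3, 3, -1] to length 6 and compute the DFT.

Original 3-point DFT: [5, 2.0000-3.4641i, 2.0000+3.4641i]
Zero-padded 6-point DFT provides frequency interpolation.

DFT_6([x, 0, ...]) = [5, 5.0000-1.7321i, 2.0000-3.4641i, -1, 2.0000+3.4641i, 5.0000+1.7321i]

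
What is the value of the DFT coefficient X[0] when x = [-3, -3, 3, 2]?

X[0] = Σ(n=0 to 3) x[n] · ω_4^0 = Σ x[n]
= (-3) + (-3) + (3) + (2)

X[0] = -1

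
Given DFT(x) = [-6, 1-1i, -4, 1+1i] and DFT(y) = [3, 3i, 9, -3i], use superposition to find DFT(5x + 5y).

By linearity: DFT(5x + 5y) = 5·DFT(x) + 5·DFT(y)
= 5·[-6, 1-1i, -4, 1+1i] + 5·[3, 3i, 9, -3i]

Computing element-wise:
Z[0] = 5·(-6) + 5·(3) = -15
Z[1] = 5·(1-1i) + 5·(3i) = 5+10i
Z[2] = 5·(-4) + 5·(9) = 25
Z[3] = 5·(1+1i) + 5·(-3i) = 5-10i

DFT(5x + 5y) = 5·X + 5·Y = [-15, 5+10i, 25, 5-10i]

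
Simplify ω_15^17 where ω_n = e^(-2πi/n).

Since ω_15^15 = 1, powers reduce modulo 15.
17 mod 15 = 2
So ω_15^17 = ω_15^2 = e^(-2πi·2/15)

ω_15^17 = ω_15^2 = 0.6691-0.7431i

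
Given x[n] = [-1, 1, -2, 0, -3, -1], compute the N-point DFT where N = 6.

X[k] = Σ(n=0 to 5) x[n] · ω_6^(nk)
where ω_6 = e^(-2πi/6)

Computing each X[k]:
X[0] = -6
X[1] = 1.5000-2.5981i
X[2] = 1.5000-0.8660i
X[3] = -6
X[4] = 1.5000+0.8660i
X[5] = 1.5000+2.5981i

X = [-6, 1.5000-2.5981i, 1.5000-0.8660i, -6, 1.5000+0.8660i, 1.5000+2.5981i]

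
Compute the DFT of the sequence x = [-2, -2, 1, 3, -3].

X[k] = Σ(n=0 to 4) x[n] · ω_5^(nk)
where ω_5 = e^(-2πi/5)

Computing each X[k]:
X[0] = -3
X[1] = -6.7812+0.2245i
X[2] = 3.2812-2.4899i
X[3] = 3.2812+2.4899i
X[4] = -6.7812-0.2245i

X = [-3, -6.7812+0.2245i, 3.2812-2.4899i, 3.2812+2.4899i, -6.7812-0.2245i]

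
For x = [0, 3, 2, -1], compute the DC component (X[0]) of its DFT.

X[0] = Σ(n=0 to 3) x[n] · ω_4^0 = Σ x[n]
= (0) + (3) + (2) + (-1)

X[0] = 4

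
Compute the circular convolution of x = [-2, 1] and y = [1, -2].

(x ⊛ y)[n] = Σ(m=0 to 1) x[m] · y[(n-m) mod 2]

Computing each output sample:
(x ⊛ y)[0] = -4
(x ⊛ y)[1] = 5

x ⊛ y = [-4, 5]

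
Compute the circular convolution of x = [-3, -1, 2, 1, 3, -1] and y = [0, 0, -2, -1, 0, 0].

(x ⊛ y)[n] = Σ(m=0 to 5) x[m] · y[(n-m) mod 6]

Computing each output sample:
(x ⊛ y)[0] = -7
(x ⊛ y)[1] = -1
(x ⊛ y)[2] = 7
(x ⊛ y)[3] = 5
(x ⊛ y)[4] = -3
(x ⊛ y)[5] = -4

x ⊛ y = [-7, -1, 7, 5, -3, -4]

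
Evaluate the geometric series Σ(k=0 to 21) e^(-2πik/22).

Sum of all nth roots of unity equals 0 for n > 1 (geometric series with r ≠ 1).

0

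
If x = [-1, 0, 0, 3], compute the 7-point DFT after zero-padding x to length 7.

Original 4-point DFT: [2, -1+3i, -4, -1-3i]
Zero-padded 7-point DFT provides frequency interpolation.

DFT_7([x, 0, ...]) = [2, -3.7029-1.3017i, 0.8705+2.3455i, -1.6676-2.9248i, -1.6676+2.9248i, 0.8705-2.3455i, -3.7029+1.3017i]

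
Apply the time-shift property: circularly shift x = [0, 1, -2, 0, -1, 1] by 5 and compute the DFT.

Time shift by 5: X_shifted[k] = ω_6^(5k) · X[k]
Shifted x = [1, -2, 0, -1, 1, 0]

DFT(x[n-5]) = [-1, 0.5000+2.5981i, 0.5000+0.8660i, 5, 0.5000-0.8660i, 0.5000-2.5981i]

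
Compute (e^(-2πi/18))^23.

Since ω_18^18 = 1, powers reduce modulo 18.
23 mod 18 = 5
So ω_18^23 = ω_18^5 = e^(-2πi·5/18)

ω_18^23 = ω_18^5 = -0.1736-0.9848i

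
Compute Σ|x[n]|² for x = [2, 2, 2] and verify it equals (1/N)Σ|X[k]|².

Time domain:
Σ|x[n]|² = |2|² + |2|² + |2|² = 12.0000

Frequency domain:
(1/3)Σ|X[k]|² = (1/3)(|6|² + |0|² + |0|²) = (1/3)·36.0000 = 12.0000

Both sides agree, confirming Parseval's theorem.

Σ|x[n]|² = (1/N)Σ|X[k]|² = 12.0000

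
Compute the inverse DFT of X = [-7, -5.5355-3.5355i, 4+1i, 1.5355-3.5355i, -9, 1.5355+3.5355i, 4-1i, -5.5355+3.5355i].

x[n] = (1/8) Σ(k=0 to 7) X[k] · e^(2πikn/8)

Computing each x[n]:
x[0] = -2
x[1] = 0
x[2] = -3
x[3] = 3
x[4] = 0
x[5] = 0
x[6] = -3
x[7] = -2

x = [-2, 0, -3, 3, 0, 0, -3, -2]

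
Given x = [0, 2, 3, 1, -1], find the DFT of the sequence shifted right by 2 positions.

Time shift by 2: X_shifted[k] = ω_5^(2k) · X[k]
Shifted x = [1, -1, 0, 2, 3]

DFT(x[n-2]) = [5, 4.9798i, 0.4490i, -0.4490i, -4.9798i]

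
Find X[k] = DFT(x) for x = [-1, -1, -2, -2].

X[k] = Σ(n=0 to 3) x[n] · ω_4^(nk)
where ω_4 = e^(-2πi/4)

Computing each X[k]:
X[0] = -6
X[1] = 1-1i
X[2] = 0
X[3] = 1+1i

X = [-6, 1-1i, 0, 1+1i]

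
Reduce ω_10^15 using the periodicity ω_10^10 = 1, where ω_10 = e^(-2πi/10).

Since ω_10^10 = 1, powers reduce modulo 10.
15 mod 10 = 5
So ω_10^15 = ω_10^5 = e^(-2πi·5/10)

ω_10^15 = ω_10^5 = -1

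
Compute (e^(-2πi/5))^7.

Since ω_5^5 = 1, powers reduce modulo 5.
7 mod 5 = 2
So ω_5^7 = ω_5^2 = e^(-2πi·2/5)

ω_5^7 = ω_5^2 = -0.8090-0.5878i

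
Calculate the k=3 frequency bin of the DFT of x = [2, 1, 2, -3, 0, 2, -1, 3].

X[3] = Σ(n=0 to 7) x[n] · ω_8^(3n) where ω_8 = e^(-2πi/8)
= (2)·ω_8^0 + (1)·ω_8^3 + (2)·ω_8^6 + (-3)·ω_8^9 + (0)·ω_8^12 + (2)·ω_8^15 + (-1)·ω_8^18 + (3)·ω_8^21

X[3] = -1.5355+7.9497i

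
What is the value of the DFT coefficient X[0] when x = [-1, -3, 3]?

X[0] = Σ(n=0 to 2) x[n] · ω_3^0 = Σ x[n]
= (-1) + (-3) + (3)

X[0] = -1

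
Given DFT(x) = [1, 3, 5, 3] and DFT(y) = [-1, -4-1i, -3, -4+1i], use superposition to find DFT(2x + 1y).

By linearity: DFT(2x + 1y) = 2·DFT(x) + 1·DFT(y)
= 2·[1, 3, 5, 3] + 1·[-1, -4-1i, -3, -4+1i]

Computing element-wise:
Z[0] = 2·(1) + 1·(-1) = 1
Z[1] = 2·(3) + 1·(-4-1i) = 2-1i
Z[2] = 2·(5) + 1·(-3) = 7
Z[3] = 2·(3) + 1·(-4+1i) = 2+1i

DFT(2x + 1y) = 2·X + 1·Y = [1, 2-1i, 7, 2+1i]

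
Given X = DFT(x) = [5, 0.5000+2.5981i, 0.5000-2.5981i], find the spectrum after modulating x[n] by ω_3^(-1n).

Modulation property: DFT(ω_3^(-1n)·x[n]) = X[(k-1) mod 3], so circularly shift X by 1 positions.

X[k-1] = [0.5000-2.5981i, 5, 0.5000+2.5981i]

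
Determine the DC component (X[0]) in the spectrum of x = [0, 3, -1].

X[0] = Σ(n=0 to 2) x[n] · ω_3^0 = Σ x[n]
= (0) + (3) + (-1)

X[0] = 2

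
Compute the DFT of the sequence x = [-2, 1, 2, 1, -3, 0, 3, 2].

X[k] = Σ(n=0 to 7) x[n] · ω_8^(nk)
where ω_8 = e^(-2πi/8)

Computing each X[k]:
X[0] = 4
X[1] = 2.4142+1.0000i
X[2] = -10+2i
X[3] = -0.4142-1.0000i
X[4] = -4
X[5] = -0.4142+1.0000i
X[6] = -10-2i
X[7] = 2.4142-1.0000i

X = [4, 2.4142+1.0000i, -10+2i, -0.4142-1.0000i, -4, -0.4142+1.0000i, -10-2i, 2.4142-1.0000i]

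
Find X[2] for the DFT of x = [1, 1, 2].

X[2] = Σ(n=0 to 2) x[n] · ω_3^(2n) where ω_3 = e^(-2πi/3)
= (1)·ω_3^0 + (1)·ω_3^2 + (2)·ω_3^4

X[2] = -0.5000-0.8660i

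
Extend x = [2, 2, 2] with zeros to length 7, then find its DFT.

Original 3-point DFT: [6, 0, 0]
Zero-padded 7-point DFT provides frequency interpolation.

DFT_7([x, 0, ...]) = [6, 2.8019-3.5135i, -0.2470-1.0821i, 1.4450+0.6959i, 1.4450-0.6959i, -0.2470+1.0821i, 2.8019+3.5135i]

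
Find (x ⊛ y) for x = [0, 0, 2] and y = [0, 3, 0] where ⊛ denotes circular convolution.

(x ⊛ y)[n] = Σ(m=0 to 2) x[m] · y[(n-m) mod 3]

Computing each output sample:
(x ⊛ y)[0] = 6
(x ⊛ y)[1] = 0
(x ⊛ y)[2] = 0

x ⊛ y = [6, 0, 0]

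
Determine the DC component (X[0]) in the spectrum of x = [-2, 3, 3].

X[0] = Σ(n=0 to 2) x[n] · ω_3^0 = Σ x[n]
= (-2) + (3) + (3)

X[0] = 4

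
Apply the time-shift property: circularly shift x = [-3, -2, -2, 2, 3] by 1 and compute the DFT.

Time shift by 1: X_shifted[k] = ω_5^(1k) · X[k]
Shifted x = [3, -3, -2, -2, 2]

DFT(x[n-1]) = [-2, 5.9271+4.7553i, 2.5729+2.9389i, 2.5729-2.9389i, 5.9271-4.7553i]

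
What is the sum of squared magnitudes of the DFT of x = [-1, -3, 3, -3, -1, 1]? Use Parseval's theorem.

Parseval: Σ|x[n]|² = (1/N)Σ|X[k]|², so Σ|X[k]|² = N·Σ|x[n]|² = 6·30.0000

Σ|X[k]|² = N·Σ|x[n]|² = 6·30.0000 = 180.0000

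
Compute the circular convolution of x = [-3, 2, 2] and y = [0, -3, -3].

(x ⊛ y)[n] = Σ(m=0 to 2) x[m] · y[(n-m) mod 3]

Computing each output sample:
(x ⊛ y)[0] = -12
(x ⊛ y)[1] = 3
(x ⊛ y)[2] = 3

x ⊛ y = [-12, 3, 3]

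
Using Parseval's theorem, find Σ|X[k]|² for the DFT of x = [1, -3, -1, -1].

Parseval: Σ|x[n]|² = (1/N)Σ|X[k]|², so Σ|X[k]|² = N·Σ|x[n]|² = 4·12.0000

Σ|X[k]|² = N·Σ|x[n]|² = 4·12.0000 = 48.0000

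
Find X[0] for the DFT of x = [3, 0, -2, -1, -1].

X[0] = Σ(n=0 to 4) x[n] · ω_5^0 = Σ x[n]
= (3) + (0) + (-2) + (-1) + (-1)

X[0] = -1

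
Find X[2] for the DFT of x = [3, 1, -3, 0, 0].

X[2] = Σ(n=0 to 4) x[n] · ω_5^(2n) where ω_5 = e^(-2πi/5)
= (3)·ω_5^0 + (1)·ω_5^2 + (-3)·ω_5^4 + (0)·ω_5^6 + (0)·ω_5^8

X[2] = 1.2639-3.4410i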